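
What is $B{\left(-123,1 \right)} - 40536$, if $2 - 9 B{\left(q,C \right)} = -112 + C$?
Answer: $- \frac{364711}{9} \approx -40523.0$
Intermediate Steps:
$B{\left(q,C \right)} = \frac{38}{3} - \frac{C}{9}$ ($B{\left(q,C \right)} = \frac{2}{9} - \frac{-112 + C}{9} = \frac{2}{9} - \left(- \frac{112}{9} + \frac{C}{9}\right) = \frac{38}{3} - \frac{C}{9}$)
$B{\left(-123,1 \right)} - 40536 = \left(\frac{38}{3} - \frac{1}{9}\right) - 40536 = \frac{113}{9} - 40536 = - \frac{364711}{9}$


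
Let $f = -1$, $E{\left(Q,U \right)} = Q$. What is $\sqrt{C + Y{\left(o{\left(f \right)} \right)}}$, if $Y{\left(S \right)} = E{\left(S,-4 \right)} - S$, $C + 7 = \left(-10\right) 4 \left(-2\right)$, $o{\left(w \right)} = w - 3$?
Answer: $\sqrt{73} \approx 8.544$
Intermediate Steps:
$o{\left(w \right)} = -3 + w$
$C = 73$ ($C = -7 + \left(-10\right) 4 \left(-2\right) = -7 - -80 = -7 + 80 = 73$)
$Y{\left(S \right)} = 0$ ($Y{\left(S \right)} = S - S = 0$)
$\sqrt{C + Y{\left(o{\left(f \right)} \right)}} = \sqrt{73 + 0} = \sqrt{73}$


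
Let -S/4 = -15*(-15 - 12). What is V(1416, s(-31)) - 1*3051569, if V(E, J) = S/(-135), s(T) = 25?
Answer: -3051557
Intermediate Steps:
S = -1620 (S = -(-60)*(-15 - 12) = -(-60)*(-27) = -4*405 = -1620)
V(E, J) = 12 (V(E, J) = -1620/(-135) = -1620*(-1/135) = 12)
V(1416, s(-31)) - 1*3051569 = 12 - 1*3051569 = 12 - 3051569 = -3051557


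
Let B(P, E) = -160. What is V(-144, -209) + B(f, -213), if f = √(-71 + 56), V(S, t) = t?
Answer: -369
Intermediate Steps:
f = I*√15 (f = √(-15) = I*√15 ≈ 3.873*I)
V(-144, -209) + B(f, -213) = -209 - 160 = -369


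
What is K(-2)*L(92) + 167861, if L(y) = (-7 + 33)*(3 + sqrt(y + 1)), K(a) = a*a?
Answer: 168173 + 104*sqrt(93) ≈ 1.6918e+5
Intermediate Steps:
K(a) = a**2
L(y) = 78 + 26*sqrt(1 + y) (L(y) = 26*(3 + sqrt(1 + y)) = 78 + 26*sqrt(1 + y))
K(-2)*L(92) + 167861 = (-2)**2*(78 + 26*sqrt(1 + 92)) + 167861 = 4*(78 + 26*sqrt(93)) + 167861 = (312 + 104*sqrt(93)) + 167861 = 168173 + 104*sqrt(93)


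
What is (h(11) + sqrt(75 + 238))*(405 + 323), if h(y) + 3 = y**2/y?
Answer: 5824 + 728*sqrt(313) ≈ 18704.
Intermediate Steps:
h(y) = -3 + y (h(y) = -3 + y**2/y = -3 + y)
(h(11) + sqrt(75 + 238))*(405 + 323) = ((-3 + 11) + sqrt(75 + 238))*(405 + 323) = (8 + sqrt(313))*728 = 5824 + 728*sqrt(313)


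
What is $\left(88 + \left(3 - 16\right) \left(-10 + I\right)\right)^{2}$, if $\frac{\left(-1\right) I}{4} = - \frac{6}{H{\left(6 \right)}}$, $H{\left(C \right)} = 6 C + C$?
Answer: $\frac{2172676}{49} \approx 44340.0$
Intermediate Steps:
$H{\left(C \right)} = 7 C$
$I = \frac{4}{7}$ ($I = - 4 \left(- \frac{6}{7 \cdot 6}\right) = - 4 \left(- \frac{6}{42}\right) = - 4 \left(\left(-6\right) \frac{1}{42}\right) = \left(-4\right) \left(- \frac{1}{7}\right) = \frac{4}{7} \approx 0.57143$)
$\left(88 + \left(3 - 16\right) \left(-10 + I\right)\right)^{2} = \left(88 + \left(3 - 16\right) \left(-10 + \frac{4}{7}\right)\right)^{2} = \left(88 + \left(3 - 16\right) \left(- \frac{66}{7}\right)\right)^{2} = \left(88 - - \frac{858}{7}\right)^{2} = \left(88 + \frac{858}{7}\right)^{2} = \left(\frac{1474}{7}\right)^{2} = \frac{2172676}{49}$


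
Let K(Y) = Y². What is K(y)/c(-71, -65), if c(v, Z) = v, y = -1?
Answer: -1/71 ≈ -0.014085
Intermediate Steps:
K(y)/c(-71, -65) = (-1)²/(-71) = 1*(-1/71) = -1/71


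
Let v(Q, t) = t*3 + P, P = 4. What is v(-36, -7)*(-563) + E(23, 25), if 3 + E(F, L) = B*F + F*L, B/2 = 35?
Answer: 11753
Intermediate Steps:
B = 70 (B = 2*35 = 70)
v(Q, t) = 4 + 3*t (v(Q, t) = t*3 + 4 = 3*t + 4 = 4 + 3*t)
E(F, L) = -3 + 70*F + F*L (E(F, L) = -3 + (70*F + F*L) = -3 + 70*F + F*L)
v(-36, -7)*(-563) + E(23, 25) = (4 + 3*(-7))*(-563) + (-3 + 70*23 + 23*25) = (4 - 21)*(-563) + (-3 + 1610 + 575) = -17*(-563) + 2182 = 9571 + 2182 = 11753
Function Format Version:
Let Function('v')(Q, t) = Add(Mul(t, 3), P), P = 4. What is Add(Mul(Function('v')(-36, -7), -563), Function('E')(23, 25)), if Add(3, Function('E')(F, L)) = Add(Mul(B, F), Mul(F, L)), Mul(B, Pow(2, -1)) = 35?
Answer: 11753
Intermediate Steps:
B = 70 (B = Mul(2, 35) = 70)
Function('v')(Q, t) = Add(4, Mul(3, t)) (Function('v')(Q, t) = Add(Mul(t, 3), 4) = Add(Mul(3, t), 4) = Add(4, Mul(3, t)))
Function('E')(F, L) = Add(-3, Mul(70, F), Mul(F, L)) (Function('E')(F, L) = Add(-3, Add(Mul(70, F), Mul(F, L))) = Add(-3, Mul(70, F), Mul(F, L)))
Add(Mul(Function('v')(-36, -7), -563), Function('E')(23, 25)) = Add(Mul(Add(4, Mul(3, -7)), -563), Add(-3, Mul(70, 23), Mul(23, 25))) = Add(Mul(Add(4, -21), -563), Add(-3, 1610, 575)) = Add(Mul(-17, -563), 2182) = Add(9571, 2182) = 11753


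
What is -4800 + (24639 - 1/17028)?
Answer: 337818491/17028 ≈ 19839.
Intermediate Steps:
-4800 + (24639 - 1/17028) = -4800 + 419552891/17028 = 337818491/17028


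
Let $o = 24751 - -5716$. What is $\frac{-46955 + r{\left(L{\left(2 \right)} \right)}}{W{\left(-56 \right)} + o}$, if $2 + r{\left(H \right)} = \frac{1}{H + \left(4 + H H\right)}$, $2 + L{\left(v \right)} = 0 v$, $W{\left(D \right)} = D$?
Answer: $- \frac{281741}{182466} \approx -1.5441$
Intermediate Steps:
$L{\left(v \right)} = -2$ ($L{\left(v \right)} = -2 + 0 v = -2 + 0 = -2$)
$o = 30467$ ($o = 24751 + 5716 = 30467$)
$r{\left(H \right)} = -2 + \frac{1}{4 + H + H^{2}}$ ($r{\left(H \right)} = -2 + \frac{1}{H + \left(4 + H H\right)} = -2 + \frac{1}{H + \left(4 + H^{2}\right)} = -2 + \frac{1}{4 + H + H^{2}}$)
$\frac{-46955 + r{\left(L{\left(2 \right)} \right)}}{W{\left(-56 \right)} + o} = \frac{-46955 + \frac{-7 - -4 - 2 \left(-2\right)^{2}}{4 - 2 + \left(-2\right)^{2}}}{-56 + 30467} = \frac{-46955 + \frac{-7 + 4 - 8}{4 - 2 + 4}}{30411} = \left(-46955 + \frac{-7 + 4 - 8}{6}\right) \frac{1}{30411} = \left(-46955 + \frac{1}{6} \left(-11\right)\right) \frac{1}{30411} = \left(-46955 - \frac{11}{6}\right) \frac{1}{30411} = \left(- \frac{281741}{6}\right) \frac{1}{30411} = - \frac{281741}{182466}$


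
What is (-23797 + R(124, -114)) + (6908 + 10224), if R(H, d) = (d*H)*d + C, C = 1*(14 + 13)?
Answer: 1604866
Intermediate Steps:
C = 27 (C = 1*27 = 27)
R(H, d) = 27 + H*d² (R(H, d) = (d*H)*d + 27 = (H*d)*d + 27 = H*d² + 27 = 27 + H*d²)
(-23797 + R(124, -114)) + (6908 + 10224) = (-23797 + (27 + 124*(-114)²)) + (6908 + 10224) = (-23797 + (27 + 124*12996)) + 17132 = (-23797 + (27 + 1611504)) + 17132 = (-23797 + 1611531) + 17132 = 1587734 + 17132 = 1604866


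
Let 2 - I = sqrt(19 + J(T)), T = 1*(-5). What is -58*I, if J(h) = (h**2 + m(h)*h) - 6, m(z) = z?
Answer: -116 + 174*sqrt(7) ≈ 344.36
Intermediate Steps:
T = -5
J(h) = -6 + 2*h**2 (J(h) = (h**2 + h*h) - 6 = (h**2 + h**2) - 6 = 2*h**2 - 6 = -6 + 2*h**2)
I = 2 - 3*sqrt(7) (I = 2 - sqrt(19 + (-6 + 2*(-5)**2)) = 2 - sqrt(19 + (-6 + 2*25)) = 2 - sqrt(19 + (-6 + 50)) = 2 - sqrt(19 + 44) = 2 - sqrt(63) = 2 - 3*sqrt(7) ≈ -5.9373)
-58*I = -58*(2 - 3*sqrt(7)) = -116 + 174*sqrt(7)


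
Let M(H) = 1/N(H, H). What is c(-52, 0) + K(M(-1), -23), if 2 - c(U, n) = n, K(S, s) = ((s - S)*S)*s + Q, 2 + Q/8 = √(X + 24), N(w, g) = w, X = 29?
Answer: -520 + 8*√53 ≈ -461.76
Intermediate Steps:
Q = -16 + 8*√53 (Q = -16 + 8*√(29 + 24) = -16 + 8*√53 ≈ 42.241)
M(H) = 1/H
K(S, s) = -16 + 8*√53 + S*s*(s - S) (K(S, s) = ((s - S)*S)*s + (-16 + 8*√53) = (S*(s - S))*s + (-16 + 8*√53) = S*s*(s - S) + (-16 + 8*√53) = -16 + 8*√53 + S*s*(s - S))
c(U, n) = 2 - n
c(-52, 0) + K(M(-1), -23) = (2 - 1*0) + (-16 + 8*√53 + (-23)²/(-1) - 1*(-23)*(1/(-1))²) = (2 + 0) + (-16 + 8*√53 - 1*529 - 1*(-23)*(-1)²) = 2 + (-16 + 8*√53 - 529 - 1*(-23)*1) = 2 + (-16 + 8*√53 - 529 + 23) = 2 + (-522 + 8*√53) = -520 + 8*√53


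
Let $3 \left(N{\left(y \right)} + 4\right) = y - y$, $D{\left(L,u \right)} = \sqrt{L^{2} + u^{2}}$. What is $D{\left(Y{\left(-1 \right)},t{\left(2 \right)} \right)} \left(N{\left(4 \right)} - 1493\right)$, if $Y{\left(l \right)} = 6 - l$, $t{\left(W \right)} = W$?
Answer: $- 1497 \sqrt{53} \approx -10898.0$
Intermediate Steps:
$N{\left(y \right)} = -4$ ($N{\left(y \right)} = -4 + \frac{y - y}{3} = -4 + \frac{1}{3} \cdot 0 = -4 + 0 = -4$)
$D{\left(Y{\left(-1 \right)},t{\left(2 \right)} \right)} \left(N{\left(4 \right)} - 1493\right) = \sqrt{\left(6 - -1\right)^{2} + 2^{2}} \left(-4 - 1493\right) = \sqrt{\left(6 + 1\right)^{2} + 4} \left(-1497\right) = \sqrt{7^{2} + 4} \left(-1497\right) = \sqrt{49 + 4} \left(-1497\right) = \sqrt{53} \left(-1497\right) = - 1497 \sqrt{53}$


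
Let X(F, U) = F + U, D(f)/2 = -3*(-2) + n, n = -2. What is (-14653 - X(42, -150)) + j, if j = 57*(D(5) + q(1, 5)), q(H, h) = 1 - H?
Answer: -14089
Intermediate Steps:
D(f) = 8 (D(f) = 2*(-3*(-2) - 2) = 2*(6 - 2) = 2*4 = 8)
j = 456 (j = 57*(8 + (1 - 1*1)) = 57*(8 + (1 - 1)) = 57*(8 + 0) = 57*8 = 456)
(-14653 - X(42, -150)) + j = (-14653 - (42 - 150)) + 456 = (-14653 - 1*(-108)) + 456 = (-14653 + 108) + 456 = -14545 + 456 = -14089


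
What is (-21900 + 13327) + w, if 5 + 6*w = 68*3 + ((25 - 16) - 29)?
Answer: -51259/6 ≈ -8543.2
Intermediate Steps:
w = 179/6 (w = -5/6 + (68*3 + ((25 - 16) - 29))/6 = -5/6 + (204 + (9 - 29))/6 = -5/6 + (204 - 20)/6 = -5/6 + (1/6)*184 = -5/6 + 92/3 = 179/6 ≈ 29.833)
(-21900 + 13327) + w = (-21900 + 13327) + 179/6 = -8573 + 179/6 = -51259/6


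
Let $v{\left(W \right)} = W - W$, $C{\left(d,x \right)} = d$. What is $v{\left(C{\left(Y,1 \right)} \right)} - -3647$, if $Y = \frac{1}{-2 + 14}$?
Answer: $3647$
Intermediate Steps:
$Y = \frac{1}{12} \approx 0.083333$
$v{\left(W \right)} = 0$
$v{\left(C{\left(Y,1 \right)} \right)} - -3647 = 0 - -3647 = 0 + 3647 = 3647$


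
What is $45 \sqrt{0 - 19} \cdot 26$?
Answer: $1170 i \sqrt{19} \approx 5099.9 i$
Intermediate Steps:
$45 \sqrt{0 - 19} \cdot 26 = 45 \sqrt{-19} \cdot 26 = 45 i \sqrt{19} \cdot 26 = 1170 i \sqrt{19}$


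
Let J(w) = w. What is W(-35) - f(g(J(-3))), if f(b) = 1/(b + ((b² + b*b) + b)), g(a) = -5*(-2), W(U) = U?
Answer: -7701/220 ≈ -35.005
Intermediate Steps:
g(a) = 10
f(b) = 1/(2*b + 2*b²) (f(b) = 1/(b + ((b² + b²) + b)) = 1/(b + (2*b² + b)) = 1/(b + (b + 2*b²)) = 1/(2*b + 2*b²))
W(-35) - f(g(J(-3))) = -35 - 1/(2*10*(1 + 10)) = -35 - 1/(2*10*11) = -35 - 1*1/220 = -35 - 1/220 = -7701/220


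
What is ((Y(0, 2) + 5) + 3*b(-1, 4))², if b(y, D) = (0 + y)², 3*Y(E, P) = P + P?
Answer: 784/9 ≈ 87.111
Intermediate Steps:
Y(E, P) = 2*P/3 (Y(E, P) = (P + P)/3 = (2*P)/3 = 2*P/3)
b(y, D) = y²
((Y(0, 2) + 5) + 3*b(-1, 4))² = (((⅔)*2 + 5) + 3*(-1)²)² = ((4/3 + 5) + 3*1)² = (19/3 + 3)² = (28/3)² = 784/9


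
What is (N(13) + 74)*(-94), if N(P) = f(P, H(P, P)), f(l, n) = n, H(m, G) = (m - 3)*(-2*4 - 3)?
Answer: 3384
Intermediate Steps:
H(m, G) = 33 - 11*m (H(m, G) = (-3 + m)*(-8 - 3) = (-3 + m)*(-11) = 33 - 11*m)
N(P) = 33 - 11*P
(N(13) + 74)*(-94) = ((33 - 11*13) + 74)*(-94) = ((33 - 143) + 74)*(-94) = (-110 + 74)*(-94) = -36*(-94) = 3384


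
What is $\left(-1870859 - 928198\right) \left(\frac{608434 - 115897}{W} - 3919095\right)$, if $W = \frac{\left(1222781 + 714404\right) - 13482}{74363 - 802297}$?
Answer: $\frac{22106138324749585551}{1923703} \approx 1.1491 \cdot 10^{13}$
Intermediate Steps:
$W = - \frac{1923703}{727934}$ ($W = \frac{1937185 - 13482}{-727934} = 1923703 \left(- \frac{1}{727934}\right) = - \frac{1923703}{727934} \approx -2.6427$)
$\left(-1870859 - 928198\right) \left(\frac{608434 - 115897}{W} - 3919095\right) = \left(-1870859 - 928198\right) \left(\frac{608434 - 115897}{- \frac{1923703}{727934}} - 3919095\right) = - 2799057 \left(492537 \left(- \frac{727934}{1923703}\right) - 3919095\right) = - 2799057 \left(- \frac{358534428558}{1923703} - 3919095\right) = \left(-2799057\right) \left(- \frac{7897709237343}{1923703}\right) = \frac{22106138324749585551}{1923703}$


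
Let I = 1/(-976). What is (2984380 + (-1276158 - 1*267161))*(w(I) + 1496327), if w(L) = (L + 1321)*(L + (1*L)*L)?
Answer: 2004739455779196711547/929714176 ≈ 2.1563e+12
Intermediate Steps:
I = -1/976 ≈ -0.0010246
w(L) = (1321 + L)*(L + L**2) (w(L) = (1321 + L)*(L + L*L) = (1321 + L)*(L + L**2))
(2984380 + (-1276158 - 1*267161))*(w(I) + 1496327) = (2984380 + (-1276158 - 1*267161))*(-(1321 + (-1/976)**2 + 1322*(-1/976))/976 + 1496327) = (2984380 + (-1276158 - 267161))*(-(1321 + 1/952576 - 661/488)/976 + 1496327) = (2984380 - 1543319)*(-1/976*1257062625/952576 + 1496327) = 1441061*(-1257062625/929714176 + 1496327) = 1441061*(1391155166768927/929714176) = 2004739455779196711547/929714176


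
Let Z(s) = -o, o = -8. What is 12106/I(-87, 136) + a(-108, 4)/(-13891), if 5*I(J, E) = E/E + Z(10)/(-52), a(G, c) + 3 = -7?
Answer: 10930689100/152801 ≈ 71536.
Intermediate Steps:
a(G, c) = -10 (a(G, c) = -3 - 7 = -10)
Z(s) = 8 (Z(s) = -1*(-8) = 8)
I(J, E) = 11/65 (I(J, E) = (E/E + 8/(-52))/5 = (1 + 8*(-1/52))/5 = (1 - 2/13)/5 = (1/5)*(11/13) = 11/65)
12106/I(-87, 136) + a(-108, 4)/(-13891) = 12106/(11/65) - 10/(-13891) = 12106*(65/11) - 10*(-1/13891) = 786890/11 + 10/13891 = 10930689100/152801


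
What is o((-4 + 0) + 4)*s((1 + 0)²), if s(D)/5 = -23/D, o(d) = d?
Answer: 0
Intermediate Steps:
s(D) = -115/D (s(D) = 5*(-23/D) = -115/D)
o((-4 + 0) + 4)*s((1 + 0)²) = ((-4 + 0) + 4)*(-115/(1 + 0)²) = (-4 + 4)*(-115/(1²)) = 0*(-115/1) = 0*(-115*1) = 0*(-115) = 0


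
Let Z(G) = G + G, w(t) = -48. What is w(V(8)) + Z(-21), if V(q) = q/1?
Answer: -90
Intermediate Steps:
V(q) = q (V(q) = q*1 = q)
Z(G) = 2*G
w(V(8)) + Z(-21) = -48 + 2*(-21) = -48 - 42 = -90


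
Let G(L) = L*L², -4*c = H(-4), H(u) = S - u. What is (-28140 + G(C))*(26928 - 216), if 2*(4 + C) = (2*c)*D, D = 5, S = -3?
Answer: -6044327919/8 ≈ -7.5554e+8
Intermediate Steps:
H(u) = -3 - u
c = -¼ (c = -(-3 - 1*(-4))/4 = -(-3 + 4)/4 = -¼*1 = -¼ ≈ -0.25000)
C = -21/4 (C = -4 + ((2*(-¼))*5)/2 = -4 + (-½*5)/2 = -4 + (½)*(-5/2) = -4 - 5/4 = -21/4 ≈ -5.2500)
G(L) = L³
(-28140 + G(C))*(26928 - 216) = (-28140 + (-21/4)³)*(26928 - 216) = (-28140 - 9261/64)*26712 = -1810221/64*26712 = -6044327919/8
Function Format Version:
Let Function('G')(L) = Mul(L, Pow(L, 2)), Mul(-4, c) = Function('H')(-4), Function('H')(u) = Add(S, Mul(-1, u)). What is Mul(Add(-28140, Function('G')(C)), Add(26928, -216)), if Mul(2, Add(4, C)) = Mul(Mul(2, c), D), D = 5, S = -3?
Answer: Rational(-6044327919, 8) ≈ -7.5554e+8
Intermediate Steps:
Function('H')(u) = Add(-3, Mul(-1, u))
c = Rational(-1, 4) (c = Mul(Rational(-1, 4), Add(-3, Mul(-1, -4))) = Mul(Rational(-1, 4), Add(-3, 4)) = Mul(Rational(-1, 4), 1) = Rational(-1, 4) ≈ -0.25000)
C = Rational(-21, 4) (C = Add(-4, Mul(Rational(1, 2), Mul(Mul(2, Rational(-1, 4)), 5))) = Add(-4, Mul(Rational(1, 2), Mul(Rational(-1, 2), 5))) = Add(-4, Mul(Rational(1, 2), Rational(-5, 2))) = Add(-4, Rational(-5, 4)) = Rational(-21, 4) ≈ -5.2500)
Function('G')(L) = Pow(L, 3)
Mul(Add(-28140, Function('G')(C)), Add(26928, -216)) = Mul(Add(-28140, Pow(Rational(-21, 4), 3)), Add(26928, -216)) = Mul(Add(-28140, Rational(-9261, 64)), 26712) = Mul(Rational(-1810221, 64), 26712) = Rational(-6044327919, 8)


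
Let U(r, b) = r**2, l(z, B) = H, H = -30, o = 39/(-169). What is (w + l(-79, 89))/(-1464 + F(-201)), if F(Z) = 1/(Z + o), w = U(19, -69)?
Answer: -865896/3829837 ≈ -0.22609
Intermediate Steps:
o = -3/13 (o = 39*(-1/169) = -3/13 ≈ -0.23077)
l(z, B) = -30
w = 361 (w = 19**2 = 361)
F(Z) = 1/(-3/13 + Z) (F(Z) = 1/(Z - 3/13) = 1/(-3/13 + Z))
(w + l(-79, 89))/(-1464 + F(-201)) = (361 - 30)/(-1464 + 13/(-3 + 13*(-201))) = 331/(-1464 + 13/(-3 - 2613)) = 331/(-1464 + 13/(-2616)) = 331/(-1464 + 13*(-1/2616)) = 331/(-1464 - 13/2616) = 331/(-3829837/2616) = 331*(-2616/3829837) = -865896/3829837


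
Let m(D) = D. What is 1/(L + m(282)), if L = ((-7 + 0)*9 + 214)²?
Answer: 1/23083 ≈ 4.3322e-5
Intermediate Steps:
L = 22801 (L = (-7*9 + 214)² = (-63 + 214)² = 151² = 22801)
1/(L + m(282)) = 1/(22801 + 282) = 1/23083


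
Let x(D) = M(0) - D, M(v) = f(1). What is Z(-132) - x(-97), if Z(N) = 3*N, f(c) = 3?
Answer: -496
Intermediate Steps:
M(v) = 3
x(D) = 3 - D
Z(-132) - x(-97) = 3*(-132) - (3 - 1*(-97)) = -396 - (3 + 97) = -396 - 1*100 = -396 - 100 = -496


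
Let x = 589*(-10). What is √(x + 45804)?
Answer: √39914 ≈ 199.78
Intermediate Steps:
x = -5890
√(x + 45804) = √(-5890 + 45804) = √39914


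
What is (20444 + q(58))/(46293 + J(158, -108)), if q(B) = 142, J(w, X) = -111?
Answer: 3431/7697 ≈ 0.44576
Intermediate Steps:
(20444 + q(58))/(46293 + J(158, -108)) = (20444 + 142)/(46293 - 111) = 20586/46182 = 20586*(1/46182) = 3431/7697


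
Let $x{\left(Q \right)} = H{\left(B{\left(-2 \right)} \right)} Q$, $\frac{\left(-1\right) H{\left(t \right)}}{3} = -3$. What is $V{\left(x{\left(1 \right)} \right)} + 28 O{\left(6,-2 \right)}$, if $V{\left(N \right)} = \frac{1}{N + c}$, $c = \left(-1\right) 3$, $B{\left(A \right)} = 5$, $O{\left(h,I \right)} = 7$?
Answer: $\frac{1177}{6} \approx 196.17$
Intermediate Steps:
$H{\left(t \right)} = 9$ ($H{\left(t \right)} = \left(-3\right) \left(-3\right) = 9$)
$c = -3$
$x{\left(Q \right)} = 9 Q$
$V{\left(N \right)} = \frac{1}{-3 + N}$ ($V{\left(N \right)} = \frac{1}{N - 3} = \frac{1}{-3 + N}$)
$V{\left(x{\left(1 \right)} \right)} + 28 O{\left(6,-2 \right)} = \frac{1}{-3 + 9 \cdot 1} + 28 \cdot 7 = \frac{1}{-3 + 9} + 196 = \frac{1}{6} + 196 = \frac{1177}{6}$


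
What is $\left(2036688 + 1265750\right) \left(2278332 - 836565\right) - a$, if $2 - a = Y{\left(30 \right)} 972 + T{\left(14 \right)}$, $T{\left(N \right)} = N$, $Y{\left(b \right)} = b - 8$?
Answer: $4761346149342$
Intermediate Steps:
$Y{\left(b \right)} = -8 + b$ ($Y{\left(b \right)} = b - 8 = -8 + b$)
$a = -21396$ ($a = 2 - \left(\left(-8 + 30\right) 972 + 14\right) = 2 - \left(22 \cdot 972 + 14\right) = 2 - \left(21384 + 14\right) = 2 - 21398 = -21396$)
$\left(2036688 + 1265750\right) \left(2278332 - 836565\right) - a = \left(2036688 + 1265750\right) \left(2278332 - 836565\right) - -21396 = 3302438 \cdot 1441767 + 21396 = 4761346127946 + 21396 = 4761346149342$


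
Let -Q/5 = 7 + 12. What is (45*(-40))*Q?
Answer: 171000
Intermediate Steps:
Q = -95 (Q = -5*(7 + 12) = -5*19 = -95)
(45*(-40))*Q = (45*(-40))*(-95) = -1800*(-95) = 171000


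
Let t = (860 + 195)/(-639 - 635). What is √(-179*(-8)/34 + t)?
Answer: 3*√43917562/3094 ≈ 6.4257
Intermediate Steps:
t = -1055/1274 (t = 1055/(-1274) = 1055*(-1/1274) = -1055/1274 ≈ -0.82810)
√(-179*(-8)/34 + t) = √(-179*(-8)/34 - 1055/1274) = √(1432*(1/34) - 1055/1274) = √(716/17 - 1055/1274) = √(894249/21658) = 3*√43917562/3094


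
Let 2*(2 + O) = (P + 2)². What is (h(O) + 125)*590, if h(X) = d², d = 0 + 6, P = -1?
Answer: 94990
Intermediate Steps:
d = 6
O = -3/2 (O = -2 + (-1 + 2)²/2 = -2 + (½)*1² = -2 + (½)*1 = -2 + ½ = -3/2 ≈ -1.5000)
h(X) = 36 (h(X) = 6² = 36)
(h(O) + 125)*590 = (36 + 125)*590 = 161*590 = 94990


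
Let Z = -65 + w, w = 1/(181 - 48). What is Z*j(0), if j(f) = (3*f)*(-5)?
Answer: 0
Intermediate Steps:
j(f) = -15*f
w = 1/133 ≈ 0.0075188
Z = -8644/133 (Z = -65 + 1/133 = -8644/133 ≈ -64.992)
Z*j(0) = -(-129660)*0/133 = -8644/133*0 = 0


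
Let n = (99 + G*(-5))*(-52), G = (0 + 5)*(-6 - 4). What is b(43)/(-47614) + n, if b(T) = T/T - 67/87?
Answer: -37588300942/2071209 ≈ -18148.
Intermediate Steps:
b(T) = 20/87 (b(T) = 1 - 67*1/87 = 1 - 67/87 = 20/87)
G = -50 (G = 5*(-10) = -50)
n = -18148 (n = (99 - 50*(-5))*(-52) = (99 + 250)*(-52) = 349*(-52) = -18148)
b(43)/(-47614) + n = (20/87)/(-47614) - 18148 = (20/87)*(-1/47614) - 18148 = -10/2071209 - 18148 = -37588300942/2071209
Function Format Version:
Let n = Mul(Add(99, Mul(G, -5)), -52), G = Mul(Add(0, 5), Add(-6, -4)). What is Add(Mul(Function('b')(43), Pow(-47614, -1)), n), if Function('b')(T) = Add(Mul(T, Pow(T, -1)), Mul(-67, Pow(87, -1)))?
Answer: Rational(-37588300942, 2071209) ≈ -18148.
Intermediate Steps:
Function('b')(T) = Rational(20, 87) (Function('b')(T) = Add(1, Mul(-67, Rational(1, 87))) = Add(1, Rational(-67, 87)) = Rational(20, 87))
G = -50 (G = Mul(5, -10) = -50)
n = -18148 (n = Mul(Add(99, Mul(-50, -5)), -52) = Mul(Add(99, 250), -52) = Mul(349, -52) = -18148)
Add(Mul(Function('b')(43), Pow(-47614, -1)), n) = Add(Mul(Rational(20, 87), Pow(-47614, -1)), -18148) = Add(Mul(Rational(20, 87), Rational(-1, 47614)), -18148) = Add(Rational(-10, 2071209), -18148) = Rational(-37588300942, 2071209)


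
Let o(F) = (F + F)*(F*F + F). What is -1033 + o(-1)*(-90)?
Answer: -1033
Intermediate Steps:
o(F) = 2*F*(F + F²) (o(F) = (2*F)*(F² + F) = (2*F)*(F + F²) = 2*F*(F + F²))
-1033 + o(-1)*(-90) = -1033 + (2*(-1)²*(1 - 1))*(-90) = -1033 + (2*1*0)*(-90) = -1033 + 0*(-90) = -1033 + 0 = -1033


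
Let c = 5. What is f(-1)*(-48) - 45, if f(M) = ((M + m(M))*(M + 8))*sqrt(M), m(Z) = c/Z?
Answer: -45 + 2016*I ≈ -45.0 + 2016.0*I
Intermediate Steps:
m(Z) = 5/Z
f(M) = sqrt(M)*(8 + M)*(M + 5/M) (f(M) = ((M + 5/M)*(M + 8))*sqrt(M) = ((M + 5/M)*(8 + M))*sqrt(M) = ((8 + M)*(M + 5/M))*sqrt(M) = sqrt(M)*(8 + M)*(M + 5/M))
f(-1)*(-48) - 45 = ((40 - (5 + (-1)**2 + 8*(-1)))/sqrt(-1))*(-48) - 45 = ((-I)*(40 - (5 + 1 - 8)))*(-48) - 45 = ((-I)*(40 - 1*(-2)))*(-48) - 45 = ((-I)*(40 + 2))*(-48) - 45 = (-I*42)*(-48) - 45 = -42*I*(-48) - 45 = 2016*I - 45 = -45 + 2016*I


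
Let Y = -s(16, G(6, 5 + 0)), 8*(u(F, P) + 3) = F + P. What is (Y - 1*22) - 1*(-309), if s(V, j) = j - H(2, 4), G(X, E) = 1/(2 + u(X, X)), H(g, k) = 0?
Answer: 285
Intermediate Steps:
u(F, P) = -3 + F/8 + P/8 (u(F, P) = -3 + (F + P)/8 = -3 + (F/8 + P/8) = -3 + F/8 + P/8)
G(X, E) = 1/(-1 + X/4) (G(X, E) = 1/(2 + (-3 + X/8 + X/8)) = 1/(2 + (-3 + X/4)) = 1/(-1 + X/4))
s(V, j) = j (s(V, j) = j - 1*0 = j + 0 = j)
Y = -2 (Y = -4/(-4 + 6) = -4/2 = -1*2 = -2)
(Y - 1*22) - 1*(-309) = (-2 - 1*22) - 1*(-309) = (-2 - 22) + 309 = -24 + 309 = 285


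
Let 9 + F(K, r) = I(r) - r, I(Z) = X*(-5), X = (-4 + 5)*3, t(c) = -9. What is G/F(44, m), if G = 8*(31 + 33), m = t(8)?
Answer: -512/15 ≈ -34.133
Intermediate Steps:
X = 3 (X = 1*3 = 3)
m = -9
I(Z) = -15 (I(Z) = 3*(-5) = -15)
G = 512 (G = 8*64 = 512)
F(K, r) = -24 - r (F(K, r) = -9 + (-15 - r) = -24 - r)
G/F(44, m) = 512/(-24 - 1*(-9)) = 512/(-24 + 9) = 512/(-15) = 512*(-1/15) = -512/15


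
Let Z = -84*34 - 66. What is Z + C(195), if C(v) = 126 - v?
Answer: -2991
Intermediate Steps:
Z = -2922 (Z = -2856 - 66 = -2922)
Z + C(195) = -2922 + (126 - 1*195) = -2922 + (126 - 195) = -2922 - 69 = -2991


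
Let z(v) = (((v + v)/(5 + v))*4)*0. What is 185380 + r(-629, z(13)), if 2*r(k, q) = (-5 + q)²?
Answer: 370785/2 ≈ 1.8539e+5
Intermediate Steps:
z(v) = 0 (z(v) = (((2*v)/(5 + v))*4)*0 = ((2*v/(5 + v))*4)*0 = (8*v/(5 + v))*0 = 0)
r(k, q) = (-5 + q)²/2
185380 + r(-629, z(13)) = 185380 + (-5 + 0)²/2 = 185380 + (½)*(-5)² = 185380 + (½)*25 = 185380 + 25/2 = 370785/2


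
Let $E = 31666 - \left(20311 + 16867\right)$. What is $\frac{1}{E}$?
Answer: $- \frac{1}{5512} \approx -0.00018142$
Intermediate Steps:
$E = -5512$ ($E = 31666 - 37178 = -5512$)
$\frac{1}{E} = \frac{1}{-5512} = - \frac{1}{5512}$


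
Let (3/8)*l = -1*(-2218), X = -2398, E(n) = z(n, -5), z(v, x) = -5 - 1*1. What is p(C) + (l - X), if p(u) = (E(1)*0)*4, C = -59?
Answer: 24938/3 ≈ 8312.7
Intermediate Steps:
z(v, x) = -6 (z(v, x) = -5 - 1 = -6)
E(n) = -6
p(u) = 0 (p(u) = -6*0*4 = 0*4 = 0)
l = 17744/3 (l = 8*(-1*(-2218))/3 = (8/3)*2218 = 17744/3 ≈ 5914.7)
p(C) + (l - X) = 0 + (17744/3 - 1*(-2398)) = 0 + (17744/3 + 2398) = 0 + 24938/3 = 24938/3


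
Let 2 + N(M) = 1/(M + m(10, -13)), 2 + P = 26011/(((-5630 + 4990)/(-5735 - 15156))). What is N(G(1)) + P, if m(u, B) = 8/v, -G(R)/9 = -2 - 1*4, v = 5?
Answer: 75531662099/88960 ≈ 8.4905e+5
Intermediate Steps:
G(R) = 54 (G(R) = -9*(-2 - 1*4) = -9*(-2 - 4) = -9*(-6) = 54)
P = 543394521/640 (P = -2 + 26011/(((-5630 + 4990)/(-5735 - 15156))) = -2 + 26011/((-640/(-20891))) = -2 + 26011/((-640*(-1/20891))) = -2 + 26011/(640/20891) = -2 + 26011*(20891/640) = -2 + 543395801/640 = 543394521/640 ≈ 8.4905e+5)
m(u, B) = 8/5
N(M) = -2 + 1/(8/5 + M) (N(M) = -2 + 1/(M + 8/5) = -2 + 1/(8/5 + M))
N(G(1)) + P = (-11 - 10*54)/(8 + 5*54) + 543394521/640 = (-11 - 540)/(8 + 270) + 543394521/640 = -551/278 + 543394521/640 = 75531662099/88960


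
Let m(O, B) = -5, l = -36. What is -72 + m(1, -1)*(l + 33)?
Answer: -57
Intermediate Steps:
-72 + m(1, -1)*(l + 33) = -72 - 5*(-36 + 33) = -72 - 5*(-3) = -72 + 15 = -57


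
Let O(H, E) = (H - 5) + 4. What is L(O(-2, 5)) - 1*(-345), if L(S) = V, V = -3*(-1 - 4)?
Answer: 360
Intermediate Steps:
V = 15 (V = -3*(-5) = 15)
O(H, E) = -1 + H (O(H, E) = (-5 + H) + 4 = -1 + H)
L(S) = 15
L(O(-2, 5)) - 1*(-345) = 15 - 1*(-345) = 15 + 345 = 360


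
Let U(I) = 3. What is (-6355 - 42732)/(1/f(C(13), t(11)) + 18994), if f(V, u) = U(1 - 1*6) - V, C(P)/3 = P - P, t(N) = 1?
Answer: -147261/56983 ≈ -2.5843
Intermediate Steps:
C(P) = 0 (C(P) = 3*(P - P) = 3*0 = 0)
f(V, u) = 3 - V
(-6355 - 42732)/(1/f(C(13), t(11)) + 18994) = (-6355 - 42732)/(1/(3 - 1*0) + 18994) = -49087/(1/(3 + 0) + 18994) = -49087/(1/3 + 18994) = -49087/(⅓ + 18994) = -49087/56983/3 = -49087*3/56983 = -147261/56983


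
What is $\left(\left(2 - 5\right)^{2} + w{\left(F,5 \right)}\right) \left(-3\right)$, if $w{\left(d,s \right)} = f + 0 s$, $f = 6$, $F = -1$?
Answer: $-45$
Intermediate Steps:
$w{\left(d,s \right)} = 6$ ($w{\left(d,s \right)} = 6 + 0 s = 6 + 0 = 6$)
$\left(\left(2 - 5\right)^{2} + w{\left(F,5 \right)}\right) \left(-3\right) = \left(\left(2 - 5\right)^{2} + 6\right) \left(-3\right) = \left(\left(-3\right)^{2} + 6\right) \left(-3\right) = \left(9 + 6\right) \left(-3\right) = 15 \left(-3\right) = -45$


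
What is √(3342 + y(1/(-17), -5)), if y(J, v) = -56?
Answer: √3286 ≈ 57.324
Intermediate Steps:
√(3342 + y(1/(-17), -5)) = √(3342 - 56) = √3286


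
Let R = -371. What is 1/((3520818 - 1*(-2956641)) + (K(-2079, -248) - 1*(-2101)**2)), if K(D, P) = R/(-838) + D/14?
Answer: 419/864443066 ≈ 4.8471e-7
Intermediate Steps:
K(D, P) = 371/838 + D/14 (K(D, P) = -371/(-838) + D/14 = -371*(-1/838) + D*(1/14) = 371/838 + D/14)
1/((3520818 - 1*(-2956641)) + (K(-2079, -248) - 1*(-2101)**2)) = 1/((3520818 - 1*(-2956641)) + ((371/838 + (1/14)*(-2079)) - 1*(-2101)**2)) = 1/((3520818 + 2956641) + ((371/838 - 297/2) - 1*4414201)) = 1/(6477459 + (-62036/419 - 4414201)) = 1/(6477459 - 1849612255/419) = 1/(864443066/419) = 419/864443066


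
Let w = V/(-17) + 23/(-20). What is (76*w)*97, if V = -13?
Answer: -241433/85 ≈ -2840.4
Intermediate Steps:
w = -131/340 (w = -13/(-17) + 23/(-20) = -13*(-1/17) + 23*(-1/20) = 13/17 - 23/20 = -131/340 ≈ -0.38529)
(76*w)*97 = (76*(-131/340))*97 = -2489/85*97 = -241433/85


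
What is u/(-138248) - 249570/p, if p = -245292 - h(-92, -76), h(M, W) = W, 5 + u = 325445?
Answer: -2831283855/2118788848 ≈ -1.3363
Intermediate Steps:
u = 325440 (u = -5 + 325445 = 325440)
p = -245216 (p = -245292 - 1*(-76) = -245292 + 76 = -245216)
u/(-138248) - 249570/p = 325440/(-138248) - 249570/(-245216) = 325440*(-1/138248) - 249570*(-1/245216) = -40680/17281 + 124785/122608 = -2831283855/2118788848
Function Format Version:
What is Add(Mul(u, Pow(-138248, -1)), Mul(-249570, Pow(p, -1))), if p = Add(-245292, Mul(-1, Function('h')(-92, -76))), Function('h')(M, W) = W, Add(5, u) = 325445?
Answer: Rational(-2831283855, 2118788848) ≈ -1.3363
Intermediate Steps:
u = 325440 (u = Add(-5, 325445) = 325440)
p = -245216 (p = Add(-245292, Mul(-1, -76)) = Add(-245292, 76) = -245216)
Add(Mul(u, Pow(-138248, -1)), Mul(-249570, Pow(p, -1))) = Add(Mul(325440, Pow(-138248, -1)), Mul(-249570, Pow(-245216, -1))) = Add(Mul(325440, Rational(-1, 138248)), Mul(-249570, Rational(-1, 245216))) = Add(Rational(-40680, 17281), Rational(124785, 122608)) = Rational(-2831283855, 2118788848)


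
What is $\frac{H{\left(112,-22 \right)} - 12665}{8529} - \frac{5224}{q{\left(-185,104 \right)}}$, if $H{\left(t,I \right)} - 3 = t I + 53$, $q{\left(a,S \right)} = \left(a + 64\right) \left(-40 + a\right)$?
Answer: $- \frac{151639307}{77400675} \approx -1.9591$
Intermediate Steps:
$q{\left(a,S \right)} = \left(-40 + a\right) \left(64 + a\right)$ ($q{\left(a,S \right)} = \left(64 + a\right) \left(-40 + a\right) = \left(-40 + a\right) \left(64 + a\right)$)
$H{\left(t,I \right)} = 56 + I t$ ($H{\left(t,I \right)} = 3 + \left(t I + 53\right) = 3 + \left(I t + 53\right) = 3 + \left(53 + I t\right) = 56 + I t$)
$\frac{H{\left(112,-22 \right)} - 12665}{8529} - \frac{5224}{q{\left(-185,104 \right)}} = \frac{\left(56 - 2464\right) - 12665}{8529} - \frac{5224}{-2560 + \left(-185\right)^{2} + 24 \left(-185\right)} = \left(\left(56 - 2464\right) - 12665\right) \frac{1}{8529} - \frac{5224}{-2560 + 34225 - 4440} = \left(-2408 - 12665\right) \frac{1}{8529} - \frac{5224}{27225} = \left(-15073\right) \frac{1}{8529} - \frac{5224}{27225} = - \frac{15073}{8529} - \frac{5224}{27225} = - \frac{151639307}{77400675}$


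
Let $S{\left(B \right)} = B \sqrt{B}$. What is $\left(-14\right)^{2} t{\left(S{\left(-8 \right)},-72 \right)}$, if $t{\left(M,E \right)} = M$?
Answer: $- 3136 i \sqrt{2} \approx - 4435.0 i$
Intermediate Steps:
$S{\left(B \right)} = B^{\frac{3}{2}}$
$\left(-14\right)^{2} t{\left(S{\left(-8 \right)},-72 \right)} = \left(-14\right)^{2} \left(-8\right)^{\frac{3}{2}} = 196 \left(- 16 i \sqrt{2}\right) = - 3136 i \sqrt{2}$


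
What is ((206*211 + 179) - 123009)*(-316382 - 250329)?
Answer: 44976451804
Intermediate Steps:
((206*211 + 179) - 123009)*(-316382 - 250329) = ((43466 + 179) - 123009)*(-566711) = (43645 - 123009)*(-566711) = -79364*(-566711) = 44976451804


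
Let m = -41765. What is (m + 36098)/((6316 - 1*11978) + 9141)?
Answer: -5667/3479 ≈ -1.6289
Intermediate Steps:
(m + 36098)/((6316 - 1*11978) + 9141) = (-41765 + 36098)/((6316 - 1*11978) + 9141) = -5667/((6316 - 11978) + 9141) = -5667/(-5662 + 9141) = -5667/3479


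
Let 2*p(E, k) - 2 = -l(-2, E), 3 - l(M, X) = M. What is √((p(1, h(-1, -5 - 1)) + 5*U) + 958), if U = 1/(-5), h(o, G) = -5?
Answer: 7*√78/2 ≈ 30.911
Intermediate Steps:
l(M, X) = 3 - M
p(E, k) = -3/2 (p(E, k) = 1 + (-(3 - 1*(-2)))/2 = 1 + (-(3 + 2))/2 = 1 + (-1*5)/2 = 1 + (½)*(-5) = 1 - 5/2 = -3/2)
U = -⅕ ≈ -0.20000
√((p(1, h(-1, -5 - 1)) + 5*U) + 958) = √((-3/2 + 5*(-⅕)) + 958) = √((-3/2 - 1) + 958) = √(-5/2 + 958) = √(1911/2) = 7*√78/2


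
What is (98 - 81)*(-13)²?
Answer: 2873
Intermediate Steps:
(98 - 81)*(-13)² = 17*169 = 2873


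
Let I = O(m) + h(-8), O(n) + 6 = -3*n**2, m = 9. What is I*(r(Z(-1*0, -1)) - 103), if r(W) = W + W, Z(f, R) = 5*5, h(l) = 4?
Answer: 12985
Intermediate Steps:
O(n) = -6 - 3*n**2
Z(f, R) = 25
r(W) = 2*W
I = -245 (I = (-6 - 3*9**2) + 4 = (-6 - 3*81) + 4 = (-6 - 243) + 4 = -249 + 4 = -245)
I*(r(Z(-1*0, -1)) - 103) = -245*(2*25 - 103) = -245*(50 - 103) = -245*(-53) = 12985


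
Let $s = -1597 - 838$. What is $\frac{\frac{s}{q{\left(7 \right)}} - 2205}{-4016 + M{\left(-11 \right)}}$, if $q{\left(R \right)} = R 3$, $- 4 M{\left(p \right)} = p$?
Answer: $\frac{194960}{337113} \approx 0.57832$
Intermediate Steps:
$M{\left(p \right)} = - \frac{p}{4}$
$s = -2435$
$q{\left(R \right)} = 3 R$
$\frac{\frac{s}{q{\left(7 \right)}} - 2205}{-4016 + M{\left(-11 \right)}} = \frac{- \frac{2435}{3 \cdot 7} - 2205}{-4016 - - \frac{11}{4}} = \frac{- \frac{2435}{21} - 2205}{-4016 + \frac{11}{4}} = \frac{\left(-2435\right) \frac{1}{21} - 2205}{- \frac{16053}{4}} = \left(- \frac{2435}{21} - 2205\right) \left(- \frac{4}{16053}\right) = \left(- \frac{48740}{21}\right) \left(- \frac{4}{16053}\right) = \frac{194960}{337113}$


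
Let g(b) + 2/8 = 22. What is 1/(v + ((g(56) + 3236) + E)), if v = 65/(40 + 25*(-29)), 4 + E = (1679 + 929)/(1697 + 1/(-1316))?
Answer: 1223821548/3983774038897 ≈ 0.00030720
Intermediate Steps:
g(b) = 87/4 (g(b) = -¼ + 22 = 87/4)
E = -5500876/2233251 (E = -4 + (1679 + 929)/(1697 + 1/(-1316)) = -4 + 2608/(1697 - 1/1316) = -4 + 2608/(2233251/1316) = -4 + 2608*(1316/2233251) = -4 + 3432128/2233251 = -5500876/2233251 ≈ -2.4632)
v = -13/137 (v = 65/(40 - 725) = 65/(-685) = 65*(-1/685) = -13/137 ≈ -0.094890)
1/(v + ((g(56) + 3236) + E)) = 1/(-13/137 + ((87/4 + 3236) - 5500876/2233251)) = 1/(-13/137 + (13031/4 - 5500876/2233251)) = 1/(-13/137 + 29079490277/8933004) = 1/(3983774038897/1223821548) = 1223821548/3983774038897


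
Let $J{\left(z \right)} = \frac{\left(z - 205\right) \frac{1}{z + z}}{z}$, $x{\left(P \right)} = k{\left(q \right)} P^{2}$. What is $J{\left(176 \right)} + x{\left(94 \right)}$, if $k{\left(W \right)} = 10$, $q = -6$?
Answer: $\frac{5474078691}{61952} \approx 88360.0$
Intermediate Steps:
$x{\left(P \right)} = 10 P^{2}$
$J{\left(z \right)} = \frac{-205 + z}{2 z^{2}}$ ($J{\left(z \right)} = \frac{\left(-205 + z\right) \frac{1}{2 z}}{z} = \frac{\frac{1}{2} \frac{1}{z} \left(-205 + z\right)}{z} = \frac{-205 + z}{2 z^{2}}$)
$J{\left(176 \right)} + x{\left(94 \right)} = \frac{-205 + 176}{2 \cdot 30976} + 10 \cdot 94^{2} = \frac{1}{2} \cdot \frac{1}{30976} \left(-29\right) + 10 \cdot 8836 = - \frac{29}{61952} + 88360 = \frac{5474078691}{61952}$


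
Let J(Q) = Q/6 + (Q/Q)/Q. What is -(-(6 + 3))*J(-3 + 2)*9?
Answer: -189/2 ≈ -94.500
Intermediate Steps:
J(Q) = 1/Q + Q/6 (J(Q) = Q*(1/6) + 1/Q = Q/6 + 1/Q = 1/Q + Q/6)
-(-(6 + 3))*J(-3 + 2)*9 = -(-(6 + 3))*(1/(-3 + 2) + (-3 + 2)/6)*9 = -(-1*9)*(1/(-1) + (1/6)*(-1))*9 = -(-9*(-1 - 1/6))*9 = -(-9*(-7/6))*9 = -21*9/2 = -1*189/2 = -189/2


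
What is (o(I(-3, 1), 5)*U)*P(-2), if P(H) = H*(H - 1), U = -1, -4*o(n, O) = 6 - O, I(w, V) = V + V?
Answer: 3/2 ≈ 1.5000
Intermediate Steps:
I(w, V) = 2*V
o(n, O) = -3/2 + O/4 (o(n, O) = -(6 - O)/4 = -3/2 + O/4)
P(H) = H*(-1 + H)
(o(I(-3, 1), 5)*U)*P(-2) = ((-3/2 + (1/4)*5)*(-1))*(-2*(-1 - 2)) = ((-3/2 + 5/4)*(-1))*(-2*(-3)) = -1/4*(-1)*6 = (1/4)*6 = 3/2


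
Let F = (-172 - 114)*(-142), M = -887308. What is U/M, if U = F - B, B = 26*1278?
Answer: -1846/221827 ≈ -0.0083218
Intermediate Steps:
B = 33228
F = 40612 (F = -286*(-142) = 40612)
U = 7384 (U = 40612 - 1*33228 = 40612 - 33228 = 7384)
U/M = 7384/(-887308) = 7384*(-1/887308) = -1846/221827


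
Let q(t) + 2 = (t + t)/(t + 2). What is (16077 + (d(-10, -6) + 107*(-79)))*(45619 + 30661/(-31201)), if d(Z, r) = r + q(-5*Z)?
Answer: 140956417858014/405613 ≈ 3.4751e+8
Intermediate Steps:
q(t) = -2 + 2*t/(2 + t) (q(t) = -2 + (t + t)/(t + 2) = -2 + (2*t)/(2 + t) = -2 + 2*t/(2 + t))
d(Z, r) = r - 4/(2 - 5*Z)
(16077 + (d(-10, -6) + 107*(-79)))*(45619 + 30661/(-31201)) = (16077 + ((-6 + 4/(-2 + 5*(-10))) + 107*(-79)))*(45619 + 30661/(-31201)) = (16077 + ((-6 + 4/(-2 - 50)) - 8453))*(45619 + 30661*(-1/31201)) = (16077 + ((-6 + 4/(-52)) - 8453))*(45619 - 30661/31201) = (16077 + ((-6 + 4*(-1/52)) - 8453))*(1423327758/31201) = (16077 + ((-6 - 1/13) - 8453))*(1423327758/31201) = (16077 + (-79/13 - 8453))*(1423327758/31201) = (16077 - 109968/13)*(1423327758/31201) = (99033/13)*(1423327758/31201) = 140956417858014/405613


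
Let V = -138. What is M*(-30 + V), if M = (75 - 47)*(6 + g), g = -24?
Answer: 84672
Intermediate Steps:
M = -504 (M = (75 - 47)*(6 - 24) = 28*(-18) = -504)
M*(-30 + V) = -504*(-30 - 138) = -504*(-168) = 84672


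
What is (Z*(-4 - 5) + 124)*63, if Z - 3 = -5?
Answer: 8946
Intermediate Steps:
Z = -2 (Z = 3 - 5 = -2)
(Z*(-4 - 5) + 124)*63 = (-2*(-4 - 5) + 124)*63 = (-2*(-9) + 124)*63 = (18 + 124)*63 = 142*63 = 8946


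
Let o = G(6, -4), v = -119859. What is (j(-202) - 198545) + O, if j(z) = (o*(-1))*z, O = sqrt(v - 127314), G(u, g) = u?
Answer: -197333 + I*sqrt(247173) ≈ -1.9733e+5 + 497.17*I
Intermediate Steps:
o = 6
O = I*sqrt(247173) (O = sqrt(-119859 - 127314) = sqrt(-247173) = I*sqrt(247173) ≈ 497.17*I)
j(z) = -6*z (j(z) = (6*(-1))*z = -6*z)
(j(-202) - 198545) + O = (-6*(-202) - 198545) + I*sqrt(247173) = (1212 - 198545) + I*sqrt(247173) = -197333 + I*sqrt(247173)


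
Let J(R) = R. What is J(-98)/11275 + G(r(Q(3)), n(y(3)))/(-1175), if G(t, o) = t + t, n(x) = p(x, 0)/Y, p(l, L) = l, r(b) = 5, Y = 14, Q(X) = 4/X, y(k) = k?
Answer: -9116/529925 ≈ -0.017202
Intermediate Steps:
n(x) = x/14
G(t, o) = 2*t
J(-98)/11275 + G(r(Q(3)), n(y(3)))/(-1175) = -98/11275 + (2*5)/(-1175) = -98*1/11275 + 10*(-1/1175) = -98/11275 - 2/235 = -9116/529925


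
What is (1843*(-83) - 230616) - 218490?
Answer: -602075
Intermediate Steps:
(1843*(-83) - 230616) - 218490 = (-152969 - 230616) - 218490 = -383585 - 218490 = -602075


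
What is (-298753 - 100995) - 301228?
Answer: -700976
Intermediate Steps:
(-298753 - 100995) - 301228 = -399748 - 301228 = -700976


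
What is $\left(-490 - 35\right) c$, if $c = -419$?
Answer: $219975$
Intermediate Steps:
$\left(-490 - 35\right) c = \left(-490 - 35\right) \left(-419\right) = \left(-525\right) \left(-419\right) = 219975$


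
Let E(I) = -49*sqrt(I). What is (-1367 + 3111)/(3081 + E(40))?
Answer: 5373264/9396521 + 170912*sqrt(10)/9396521 ≈ 0.62935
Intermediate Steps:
(-1367 + 3111)/(3081 + E(40)) = (-1367 + 3111)/(3081 - 98*sqrt(10)) = 1744/(3081 - 98*sqrt(10))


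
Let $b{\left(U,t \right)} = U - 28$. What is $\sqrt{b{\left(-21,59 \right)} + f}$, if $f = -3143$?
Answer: $2 i \sqrt{798} \approx 56.498 i$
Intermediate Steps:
$b{\left(U,t \right)} = -28 + U$
$\sqrt{b{\left(-21,59 \right)} + f} = \sqrt{\left(-28 - 21\right) - 3143} = \sqrt{-49 - 3143} = \sqrt{-3192} = 2 i \sqrt{798}$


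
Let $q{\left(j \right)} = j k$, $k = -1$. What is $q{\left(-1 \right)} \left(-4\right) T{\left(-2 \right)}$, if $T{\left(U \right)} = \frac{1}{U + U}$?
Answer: $1$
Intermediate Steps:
$q{\left(j \right)} = - j$ ($q{\left(j \right)} = j \left(-1\right) = - j$)
$T{\left(U \right)} = \frac{1}{2 U}$
$q{\left(-1 \right)} \left(-4\right) T{\left(-2 \right)} = \left(-1\right) \left(-1\right) \left(-4\right) \frac{1}{2 \left(-2\right)} = 1 \left(-4\right) \frac{1}{2} \left(- \frac{1}{2}\right) = \left(-4\right) \left(- \frac{1}{4}\right) = 1$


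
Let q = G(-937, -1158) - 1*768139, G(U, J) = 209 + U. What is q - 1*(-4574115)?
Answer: 3805248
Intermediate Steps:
q = -768867 (q = (209 - 937) - 1*768139 = -728 - 768139 = -768867)
q - 1*(-4574115) = -768867 - 1*(-4574115) = -768867 + 4574115 = 3805248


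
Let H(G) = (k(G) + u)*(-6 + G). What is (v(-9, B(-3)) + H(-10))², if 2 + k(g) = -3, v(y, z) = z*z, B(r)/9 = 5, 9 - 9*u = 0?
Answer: 4363921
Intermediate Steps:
u = 1 (u = 1 - ⅑*0 = 1 + 0 = 1)
B(r) = 45 (B(r) = 9*5 = 45)
v(y, z) = z²
k(g) = -5 (k(g) = -2 - 3 = -5)
H(G) = 24 - 4*G (H(G) = (-5 + 1)*(-6 + G) = -4*(-6 + G) = 24 - 4*G)
(v(-9, B(-3)) + H(-10))² = (45² + (24 - 4*(-10)))² = (2025 + (24 + 40))² = (2025 + 64)² = 2089² = 4363921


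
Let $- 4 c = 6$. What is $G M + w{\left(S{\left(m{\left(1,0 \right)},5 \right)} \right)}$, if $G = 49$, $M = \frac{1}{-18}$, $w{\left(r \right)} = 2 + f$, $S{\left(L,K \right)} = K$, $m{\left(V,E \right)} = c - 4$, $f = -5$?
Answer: $- \frac{103}{18} \approx -5.7222$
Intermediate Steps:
$c = - \frac{3}{2}$ ($c = \left(- \frac{1}{4}\right) 6 = - \frac{3}{2} \approx -1.5$)
$m{\left(V,E \right)} = - \frac{11}{2}$ ($m{\left(V,E \right)} = - \frac{3}{2} - 4 = - \frac{11}{2}$)
$w{\left(r \right)} = -3$ ($w{\left(r \right)} = 2 - 5 = -3$)
$M = - \frac{1}{18} \approx -0.055556$
$G M + w{\left(S{\left(m{\left(1,0 \right)},5 \right)} \right)} = 49 \left(- \frac{1}{18}\right) - 3 = - \frac{49}{18} - 3 = - \frac{103}{18}$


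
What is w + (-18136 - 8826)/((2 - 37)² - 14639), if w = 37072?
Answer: 248655385/6707 ≈ 37074.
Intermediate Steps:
w + (-18136 - 8826)/((2 - 37)² - 14639) = 37072 + (-18136 - 8826)/((2 - 37)² - 14639) = 37072 - 26962/((-35)² - 14639) = 37072 - 26962/(1225 - 14639) = 37072 - 26962/(-13414) = 37072 - 26962*(-1/13414) = 37072 + 13481/6707 = 248655385/6707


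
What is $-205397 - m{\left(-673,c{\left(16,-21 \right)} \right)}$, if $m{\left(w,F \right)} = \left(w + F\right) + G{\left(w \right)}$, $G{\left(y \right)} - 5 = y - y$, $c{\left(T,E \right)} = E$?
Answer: $-204708$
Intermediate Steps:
$G{\left(y \right)} = 5$ ($G{\left(y \right)} = 5 + \left(y - y\right) = 5 + 0 = 5$)
$m{\left(w,F \right)} = 5 + F + w$ ($m{\left(w,F \right)} = \left(w + F\right) + 5 = \left(F + w\right) + 5 = 5 + F + w$)
$-205397 - m{\left(-673,c{\left(16,-21 \right)} \right)} = -205397 - \left(5 - 21 - 673\right) = -205397 - -689 = -205397 + 689 = -204708$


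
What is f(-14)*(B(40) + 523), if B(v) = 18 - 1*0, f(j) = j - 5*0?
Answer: -7574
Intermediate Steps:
f(j) = j (f(j) = j + 0 = j)
B(v) = 18 (B(v) = 18 + 0 = 18)
f(-14)*(B(40) + 523) = -14*(18 + 523) = -14*541 = -7574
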